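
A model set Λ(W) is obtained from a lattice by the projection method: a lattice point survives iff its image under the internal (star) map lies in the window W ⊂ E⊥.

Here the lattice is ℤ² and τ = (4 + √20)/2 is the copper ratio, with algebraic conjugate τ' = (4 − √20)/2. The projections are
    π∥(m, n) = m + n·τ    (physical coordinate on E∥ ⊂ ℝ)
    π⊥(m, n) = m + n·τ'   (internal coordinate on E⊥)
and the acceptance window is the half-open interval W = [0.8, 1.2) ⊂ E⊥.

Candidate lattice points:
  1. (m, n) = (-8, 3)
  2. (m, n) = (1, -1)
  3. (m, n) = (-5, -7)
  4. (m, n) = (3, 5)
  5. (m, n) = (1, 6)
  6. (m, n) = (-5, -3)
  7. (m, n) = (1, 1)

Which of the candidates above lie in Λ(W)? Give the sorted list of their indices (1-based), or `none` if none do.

none

Compute τ' = (4−√20)/2 = -0.2361, so π⊥(m,n) = m -0.2361·n.
[1] lift (-8,3): star map gives -8.7082; window check 0.8 ≤ -8.7082 < 1.2 is false → out
[2] lift (1,-1): star map gives 1.2361; window check 0.8 ≤ 1.2361 < 1.2 is false → out
[3] lift (-5,-7): star map gives -3.3475; window check 0.8 ≤ -3.3475 < 1.2 is false → out
[4] lift (3,5): star map gives 1.8197; window check 0.8 ≤ 1.8197 < 1.2 is false → out
[5] lift (1,6): star map gives -0.4164; window check 0.8 ≤ -0.4164 < 1.2 is false → out
[6] lift (-5,-3): star map gives -4.2918; window check 0.8 ≤ -4.2918 < 1.2 is false → out
[7] lift (1,1): star map gives 0.7639; window check 0.8 ≤ 0.7639 < 1.2 is false → out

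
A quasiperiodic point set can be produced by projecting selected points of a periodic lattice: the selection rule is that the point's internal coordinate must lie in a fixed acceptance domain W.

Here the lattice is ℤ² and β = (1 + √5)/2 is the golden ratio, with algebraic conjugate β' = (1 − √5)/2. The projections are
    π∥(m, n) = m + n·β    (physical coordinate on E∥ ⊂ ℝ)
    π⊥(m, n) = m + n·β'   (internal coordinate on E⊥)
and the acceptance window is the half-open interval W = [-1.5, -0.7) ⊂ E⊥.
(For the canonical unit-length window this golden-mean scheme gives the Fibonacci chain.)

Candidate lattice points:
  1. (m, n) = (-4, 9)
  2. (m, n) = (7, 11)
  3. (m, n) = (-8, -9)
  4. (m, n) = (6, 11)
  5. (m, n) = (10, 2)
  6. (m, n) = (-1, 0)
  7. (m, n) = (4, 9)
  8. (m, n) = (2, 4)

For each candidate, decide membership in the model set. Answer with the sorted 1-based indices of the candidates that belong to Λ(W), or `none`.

4, 6

Compute β' = (1−√5)/2 = -0.618034, so π⊥(m,n) = m -0.618034·n.
#1 (-4,9): internal coord -4 + (9)·β' = -9.562306; -9.562306 ∉ [-1.5, -0.7) → out
#2 (7,11): internal coord 7 + (11)·β' = +0.201626; +0.201626 ∉ [-1.5, -0.7) → out
#3 (-8,-9): internal coord -8 + (-9)·β' = -2.437694; -2.437694 ∉ [-1.5, -0.7) → out
#4 (6,11): internal coord 6 + (11)·β' = -0.798374; -0.798374 ∈ [-1.5, -0.7) → IN Λ
#5 (10,2): internal coord 10 + (2)·β' = +8.763932; +8.763932 ∉ [-1.5, -0.7) → out
#6 (-1,0): internal coord -1 + (0)·β' = -1.000000; -1.000000 ∈ [-1.5, -0.7) → IN Λ
#7 (4,9): internal coord 4 + (9)·β' = -1.562306; -1.562306 ∉ [-1.5, -0.7) → out
#8 (2,4): internal coord 2 + (4)·β' = -0.472136; -0.472136 ∉ [-1.5, -0.7) → out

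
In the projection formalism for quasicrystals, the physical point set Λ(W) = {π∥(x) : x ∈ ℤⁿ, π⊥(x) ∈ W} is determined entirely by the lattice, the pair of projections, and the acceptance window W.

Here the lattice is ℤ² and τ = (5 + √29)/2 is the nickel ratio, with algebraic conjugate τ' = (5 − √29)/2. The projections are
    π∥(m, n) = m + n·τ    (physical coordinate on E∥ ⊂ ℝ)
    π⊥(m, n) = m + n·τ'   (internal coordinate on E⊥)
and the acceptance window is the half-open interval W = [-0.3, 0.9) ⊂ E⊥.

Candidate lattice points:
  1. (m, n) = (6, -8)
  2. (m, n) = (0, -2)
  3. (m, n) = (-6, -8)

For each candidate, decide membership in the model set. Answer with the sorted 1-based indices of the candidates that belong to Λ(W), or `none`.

Numerically τ ≈ 5.1926 and τ' = −1/τ ≈ -0.1926.
[1] lift (6,-8): star map gives 7.5407; window check -0.3 ≤ 7.5407 < 0.9 is false → out
[2] lift (0,-2): star map gives 0.3852; window check -0.3 ≤ 0.3852 < 0.9 is true → IN Λ
[3] lift (-6,-8): star map gives -4.4593; window check -0.3 ≤ -4.4593 < 0.9 is false → out

2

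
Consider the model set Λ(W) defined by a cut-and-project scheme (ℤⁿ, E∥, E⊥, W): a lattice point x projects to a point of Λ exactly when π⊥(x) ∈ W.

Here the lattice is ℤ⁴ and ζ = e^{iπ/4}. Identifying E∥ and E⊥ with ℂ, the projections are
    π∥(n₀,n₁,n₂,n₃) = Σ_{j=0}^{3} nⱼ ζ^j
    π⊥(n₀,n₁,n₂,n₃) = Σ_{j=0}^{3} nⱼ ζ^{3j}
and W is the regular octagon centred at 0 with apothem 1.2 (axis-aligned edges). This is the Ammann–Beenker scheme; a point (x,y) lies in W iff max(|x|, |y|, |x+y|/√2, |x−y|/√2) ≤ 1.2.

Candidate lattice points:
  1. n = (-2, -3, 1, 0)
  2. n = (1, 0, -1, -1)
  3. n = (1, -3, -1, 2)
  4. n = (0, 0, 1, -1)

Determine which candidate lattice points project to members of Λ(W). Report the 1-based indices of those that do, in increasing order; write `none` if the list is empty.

Internal map: ζ^{3j} for j=0..3 gives (1,0), (−√2/2,√2/2), (0,−1), (√2/2,√2/2).
#1 (-2, -3, 1, 0): internal (0.12132, -3.12132); octagon support 3.12132 vs apothem 1.2 → ∉ W
#2 (1, 0, -1, -1): internal (0.29289, 0.29289); octagon support 0.41421 vs apothem 1.2 → ∈ W
#3 (1, -3, -1, 2): internal (4.53553, 0.29289); octagon support 4.53553 vs apothem 1.2 → ∉ W
#4 (0, 0, 1, -1): internal (-0.70711, -1.70711); octagon support 1.70711 vs apothem 1.2 → ∉ W

2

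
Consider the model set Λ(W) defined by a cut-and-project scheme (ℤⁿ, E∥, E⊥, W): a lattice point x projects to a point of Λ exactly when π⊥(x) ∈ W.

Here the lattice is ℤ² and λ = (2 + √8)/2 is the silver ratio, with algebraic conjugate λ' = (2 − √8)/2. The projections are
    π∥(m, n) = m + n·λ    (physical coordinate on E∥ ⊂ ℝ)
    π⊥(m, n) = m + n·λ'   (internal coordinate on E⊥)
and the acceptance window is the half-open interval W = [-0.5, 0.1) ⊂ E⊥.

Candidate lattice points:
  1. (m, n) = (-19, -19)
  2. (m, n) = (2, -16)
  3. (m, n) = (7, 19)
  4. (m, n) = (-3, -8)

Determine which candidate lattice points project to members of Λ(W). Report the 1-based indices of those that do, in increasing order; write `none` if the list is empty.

none

λ' = (2−√8)/2 ≈ -0.41421.
#1 (-19,-19): internal coord -19 + (-19)·λ' = -11.12994; -11.12994 ∉ [-0.5, 0.1) → out
#2 (2,-16): internal coord 2 + (-16)·λ' = +8.62742; +8.62742 ∉ [-0.5, 0.1) → out
#3 (7,19): internal coord 7 + (19)·λ' = -0.87006; -0.87006 ∉ [-0.5, 0.1) → out
#4 (-3,-8): internal coord -3 + (-8)·λ' = +0.31371; +0.31371 ∉ [-0.5, 0.1) → out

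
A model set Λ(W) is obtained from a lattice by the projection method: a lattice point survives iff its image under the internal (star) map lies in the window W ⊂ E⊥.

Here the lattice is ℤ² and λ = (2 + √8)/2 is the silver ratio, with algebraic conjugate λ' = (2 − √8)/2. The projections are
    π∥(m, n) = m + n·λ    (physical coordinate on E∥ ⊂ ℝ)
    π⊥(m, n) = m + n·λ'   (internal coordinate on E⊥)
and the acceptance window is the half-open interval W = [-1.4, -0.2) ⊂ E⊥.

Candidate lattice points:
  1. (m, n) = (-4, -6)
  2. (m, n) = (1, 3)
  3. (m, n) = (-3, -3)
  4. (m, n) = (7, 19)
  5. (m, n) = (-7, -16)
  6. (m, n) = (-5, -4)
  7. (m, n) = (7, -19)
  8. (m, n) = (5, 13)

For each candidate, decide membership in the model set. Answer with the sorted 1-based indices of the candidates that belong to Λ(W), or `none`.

2, 4, 5, 8

λ' = (2−√8)/2 ≈ -0.41421.
#1 (-4,-6): internal coord -4 + (-6)·λ' = -1.51472; -1.51472 ∉ [-1.4, -0.2) → out
#2 (1,3): internal coord 1 + (3)·λ' = -0.24264; -0.24264 ∈ [-1.4, -0.2) → IN Λ
#3 (-3,-3): internal coord -3 + (-3)·λ' = -1.75736; -1.75736 ∉ [-1.4, -0.2) → out
#4 (7,19): internal coord 7 + (19)·λ' = -0.87006; -0.87006 ∈ [-1.4, -0.2) → IN Λ
#5 (-7,-16): internal coord -7 + (-16)·λ' = -0.37258; -0.37258 ∈ [-1.4, -0.2) → IN Λ
#6 (-5,-4): internal coord -5 + (-4)·λ' = -3.34315; -3.34315 ∉ [-1.4, -0.2) → out
#7 (7,-19): internal coord 7 + (-19)·λ' = +14.87006; +14.87006 ∉ [-1.4, -0.2) → out
#8 (5,13): internal coord 5 + (13)·λ' = -0.38478; -0.38478 ∈ [-1.4, -0.2) → IN Λ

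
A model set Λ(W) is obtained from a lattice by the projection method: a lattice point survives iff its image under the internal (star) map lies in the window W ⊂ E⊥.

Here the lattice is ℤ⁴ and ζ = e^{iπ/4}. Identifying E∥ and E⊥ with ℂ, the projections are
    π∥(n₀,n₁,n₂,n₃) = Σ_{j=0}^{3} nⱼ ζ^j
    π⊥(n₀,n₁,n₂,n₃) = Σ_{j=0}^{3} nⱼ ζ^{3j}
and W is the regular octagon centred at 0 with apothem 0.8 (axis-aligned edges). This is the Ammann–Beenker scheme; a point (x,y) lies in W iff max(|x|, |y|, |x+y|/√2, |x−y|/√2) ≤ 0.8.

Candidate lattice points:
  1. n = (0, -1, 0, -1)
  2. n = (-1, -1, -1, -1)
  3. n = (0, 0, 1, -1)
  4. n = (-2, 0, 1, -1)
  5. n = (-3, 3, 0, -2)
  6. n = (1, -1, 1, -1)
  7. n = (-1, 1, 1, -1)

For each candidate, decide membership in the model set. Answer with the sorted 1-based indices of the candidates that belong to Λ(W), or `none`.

π⊥(n) = n₀ + n₁ζ³ + n₂ζ⁶ + n₃ζ⁹ where ζ = e^{iπ/4}.
#1 (0, -1, 0, -1): internal (0.00000, -1.41421); octagon support 1.41421 vs apothem 0.8 → ∉ W
#2 (-1, -1, -1, -1): internal (-1.00000, -0.41421); octagon support 1.00000 vs apothem 0.8 → ∉ W
#3 (0, 0, 1, -1): internal (-0.70711, -1.70711); octagon support 1.70711 vs apothem 0.8 → ∉ W
#4 (-2, 0, 1, -1): internal (-2.70711, -1.70711); octagon support 3.12132 vs apothem 0.8 → ∉ W
#5 (-3, 3, 0, -2): internal (-6.53553, 0.70711); octagon support 6.53553 vs apothem 0.8 → ∉ W
#6 (1, -1, 1, -1): internal (1.00000, -2.41421); octagon support 2.41421 vs apothem 0.8 → ∉ W
#7 (-1, 1, 1, -1): internal (-2.41421, -1.00000); octagon support 2.41421 vs apothem 0.8 → ∉ W

none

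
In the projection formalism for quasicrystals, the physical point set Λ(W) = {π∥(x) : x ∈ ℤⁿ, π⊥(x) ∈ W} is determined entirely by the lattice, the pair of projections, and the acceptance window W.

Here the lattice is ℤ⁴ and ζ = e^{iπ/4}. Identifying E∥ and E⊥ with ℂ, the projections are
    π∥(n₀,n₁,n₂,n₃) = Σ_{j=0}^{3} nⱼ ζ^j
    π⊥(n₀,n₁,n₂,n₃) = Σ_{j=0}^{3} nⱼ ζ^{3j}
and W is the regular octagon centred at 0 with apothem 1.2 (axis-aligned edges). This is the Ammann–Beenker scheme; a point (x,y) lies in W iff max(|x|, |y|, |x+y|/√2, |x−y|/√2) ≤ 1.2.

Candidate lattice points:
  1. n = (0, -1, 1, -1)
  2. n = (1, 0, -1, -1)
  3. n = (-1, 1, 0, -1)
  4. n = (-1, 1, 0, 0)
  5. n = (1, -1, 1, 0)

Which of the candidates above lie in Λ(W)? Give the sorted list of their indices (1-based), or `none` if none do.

2

Internal map: ζ^{3j} for j=0..3 gives (1,0), (−√2/2,√2/2), (0,−1), (√2/2,√2/2).
#1 (0, -1, 1, -1): internal (0.000000, -2.414214); octagon support 2.414214 vs apothem 1.2 → ∉ W
#2 (1, 0, -1, -1): internal (0.292893, 0.292893); octagon support 0.414214 vs apothem 1.2 → ∈ W
#3 (-1, 1, 0, -1): internal (-2.414214, 0.000000); octagon support 2.414214 vs apothem 1.2 → ∉ W
#4 (-1, 1, 0, 0): internal (-1.707107, 0.707107); octagon support 1.707107 vs apothem 1.2 → ∉ W
#5 (1, -1, 1, 0): internal (1.707107, -1.707107); octagon support 2.414214 vs apothem 1.2 → ∉ W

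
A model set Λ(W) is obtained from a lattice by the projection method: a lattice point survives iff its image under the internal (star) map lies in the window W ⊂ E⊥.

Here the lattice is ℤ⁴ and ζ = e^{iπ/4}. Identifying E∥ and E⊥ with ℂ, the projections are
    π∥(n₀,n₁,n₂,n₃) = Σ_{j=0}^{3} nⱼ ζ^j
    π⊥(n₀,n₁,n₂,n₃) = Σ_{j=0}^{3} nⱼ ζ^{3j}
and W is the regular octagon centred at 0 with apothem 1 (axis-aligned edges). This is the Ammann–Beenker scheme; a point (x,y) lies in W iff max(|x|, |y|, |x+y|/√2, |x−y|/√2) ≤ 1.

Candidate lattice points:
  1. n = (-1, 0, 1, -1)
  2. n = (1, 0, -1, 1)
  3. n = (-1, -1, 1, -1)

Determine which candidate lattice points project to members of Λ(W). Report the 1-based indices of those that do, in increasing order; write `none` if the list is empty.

none

π⊥(n) = n₀ + n₁ζ³ + n₂ζ⁶ + n₃ζ⁹ where ζ = e^{iπ/4}.
#1 (-1, 0, 1, -1): internal (-1.70711, -1.70711); octagon support 2.41421 vs apothem 1 → ∉ W
#2 (1, 0, -1, 1): internal (1.70711, 1.70711); octagon support 2.41421 vs apothem 1 → ∉ W
#3 (-1, -1, 1, -1): internal (-1.00000, -2.41421); octagon support 2.41421 vs apothem 1 → ∉ W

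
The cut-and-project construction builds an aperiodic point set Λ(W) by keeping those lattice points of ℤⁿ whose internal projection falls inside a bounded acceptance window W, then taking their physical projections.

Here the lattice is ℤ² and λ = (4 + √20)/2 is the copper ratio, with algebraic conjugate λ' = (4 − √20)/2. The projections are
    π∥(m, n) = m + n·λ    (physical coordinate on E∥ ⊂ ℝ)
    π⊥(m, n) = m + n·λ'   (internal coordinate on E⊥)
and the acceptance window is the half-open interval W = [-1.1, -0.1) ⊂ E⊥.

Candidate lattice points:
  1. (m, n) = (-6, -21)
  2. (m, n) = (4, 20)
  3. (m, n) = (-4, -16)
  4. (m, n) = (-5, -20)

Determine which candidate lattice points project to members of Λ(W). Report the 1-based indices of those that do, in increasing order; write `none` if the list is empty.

1, 2, 3, 4

Compute λ' = (4−√20)/2 = -0.2361, so π⊥(m,n) = m -0.2361·n.
#1 (-6,-21): internal coord -6 + (-21)·λ' = -1.0426; -1.0426 ∈ [-1.1, -0.1) → IN Λ
#2 (4,20): internal coord 4 + (20)·λ' = -0.7214; -0.7214 ∈ [-1.1, -0.1) → IN Λ
#3 (-4,-16): internal coord -4 + (-16)·λ' = -0.2229; -0.2229 ∈ [-1.1, -0.1) → IN Λ
#4 (-5,-20): internal coord -5 + (-20)·λ' = -0.2786; -0.2786 ∈ [-1.1, -0.1) → IN Λ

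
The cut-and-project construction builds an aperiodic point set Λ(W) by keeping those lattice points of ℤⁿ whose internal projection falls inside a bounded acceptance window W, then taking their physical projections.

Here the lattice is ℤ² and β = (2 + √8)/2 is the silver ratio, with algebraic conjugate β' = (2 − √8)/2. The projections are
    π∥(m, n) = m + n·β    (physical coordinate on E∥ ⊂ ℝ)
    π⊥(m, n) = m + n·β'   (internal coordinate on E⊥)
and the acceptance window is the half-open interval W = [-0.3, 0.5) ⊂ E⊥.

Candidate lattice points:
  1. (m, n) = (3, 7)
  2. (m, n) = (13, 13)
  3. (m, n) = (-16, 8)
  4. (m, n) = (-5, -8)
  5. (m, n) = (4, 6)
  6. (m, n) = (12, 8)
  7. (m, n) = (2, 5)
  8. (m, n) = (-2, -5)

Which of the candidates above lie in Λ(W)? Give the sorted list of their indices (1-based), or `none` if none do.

β' = (2−√8)/2 ≈ -0.4142.
[1] lift (3,7): star map gives 0.1005; window check -0.3 ≤ 0.1005 < 0.5 is true → IN Λ
[2] lift (13,13): star map gives 7.6152; window check -0.3 ≤ 7.6152 < 0.5 is false → out
[3] lift (-16,8): star map gives -19.3137; window check -0.3 ≤ -19.3137 < 0.5 is false → out
[4] lift (-5,-8): star map gives -1.6863; window check -0.3 ≤ -1.6863 < 0.5 is false → out
[5] lift (4,6): star map gives 1.5147; window check -0.3 ≤ 1.5147 < 0.5 is false → out
[6] lift (12,8): star map gives 8.6863; window check -0.3 ≤ 8.6863 < 0.5 is false → out
[7] lift (2,5): star map gives -0.0711; window check -0.3 ≤ -0.0711 < 0.5 is true → IN Λ
[8] lift (-2,-5): star map gives 0.0711; window check -0.3 ≤ 0.0711 < 0.5 is true → IN Λ

1, 7, 8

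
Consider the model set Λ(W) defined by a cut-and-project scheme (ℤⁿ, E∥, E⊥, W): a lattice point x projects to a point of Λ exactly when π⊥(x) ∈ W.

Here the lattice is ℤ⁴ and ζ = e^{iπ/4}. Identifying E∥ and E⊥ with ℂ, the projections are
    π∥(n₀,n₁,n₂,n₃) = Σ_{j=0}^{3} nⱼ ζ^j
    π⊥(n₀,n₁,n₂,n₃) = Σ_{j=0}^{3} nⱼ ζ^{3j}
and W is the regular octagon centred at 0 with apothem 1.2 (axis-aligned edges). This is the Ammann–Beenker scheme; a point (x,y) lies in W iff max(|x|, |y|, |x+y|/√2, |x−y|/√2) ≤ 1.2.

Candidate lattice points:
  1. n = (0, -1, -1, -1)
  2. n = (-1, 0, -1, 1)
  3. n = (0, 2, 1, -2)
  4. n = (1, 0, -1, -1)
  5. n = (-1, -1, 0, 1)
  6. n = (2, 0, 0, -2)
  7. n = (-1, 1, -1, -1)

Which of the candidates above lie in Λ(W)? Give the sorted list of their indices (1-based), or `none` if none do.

1, 4, 5

Internal map: ζ^{3j} for j=0..3 gives (1,0), (−√2/2,√2/2), (0,−1), (√2/2,√2/2).
#1 (0, -1, -1, -1): internal (0.000000, -0.414214); octagon support 0.414214 vs apothem 1.2 → ∈ W
#2 (-1, 0, -1, 1): internal (-0.292893, 1.707107); octagon support 1.707107 vs apothem 1.2 → ∉ W
#3 (0, 2, 1, -2): internal (-2.828427, -1.000000); octagon support 2.828427 vs apothem 1.2 → ∉ W
#4 (1, 0, -1, -1): internal (0.292893, 0.292893); octagon support 0.414214 vs apothem 1.2 → ∈ W
#5 (-1, -1, 0, 1): internal (0.414214, 0.000000); octagon support 0.414214 vs apothem 1.2 → ∈ W
#6 (2, 0, 0, -2): internal (0.585786, -1.414214); octagon support 1.414214 vs apothem 1.2 → ∉ W
#7 (-1, 1, -1, -1): internal (-2.414214, 1.000000); octagon support 2.414214 vs apothem 1.2 → ∉ W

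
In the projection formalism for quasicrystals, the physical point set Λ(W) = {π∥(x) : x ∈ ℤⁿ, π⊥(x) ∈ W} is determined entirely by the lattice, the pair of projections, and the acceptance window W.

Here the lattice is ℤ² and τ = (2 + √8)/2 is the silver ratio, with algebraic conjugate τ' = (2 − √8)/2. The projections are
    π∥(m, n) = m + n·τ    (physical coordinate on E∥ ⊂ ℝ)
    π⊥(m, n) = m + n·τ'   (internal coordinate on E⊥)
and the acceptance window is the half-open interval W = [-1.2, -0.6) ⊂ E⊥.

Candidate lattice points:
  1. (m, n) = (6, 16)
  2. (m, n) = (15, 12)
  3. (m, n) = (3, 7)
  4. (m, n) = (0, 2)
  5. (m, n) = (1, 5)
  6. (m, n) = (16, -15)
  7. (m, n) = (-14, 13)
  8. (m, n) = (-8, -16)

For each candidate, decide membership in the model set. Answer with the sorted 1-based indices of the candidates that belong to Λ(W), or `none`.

Numerically τ ≈ 2.41421 and τ' = −1/τ ≈ -0.41421.
candidate 1: (m,n)=(6,16) → π∥ = 6+16·τ ≈ 44.62742, π⊥ = 6+16·τ' ≈ -0.62742 ∈ [-1.2, -0.6) ⇒ IN Λ
candidate 2: (m,n)=(15,12) → π∥ = 15+12·τ ≈ 43.97056, π⊥ = 15+12·τ' ≈ 10.02944 ∉ [-1.2, -0.6) ⇒ out
candidate 3: (m,n)=(3,7) → π∥ = 3+7·τ ≈ 19.89949, π⊥ = 3+7·τ' ≈ 0.10051 ∉ [-1.2, -0.6) ⇒ out
candidate 4: (m,n)=(0,2) → π∥ = 0+2·τ ≈ 4.82843, π⊥ = 0+2·τ' ≈ -0.82843 ∈ [-1.2, -0.6) ⇒ IN Λ
candidate 5: (m,n)=(1,5) → π∥ = 1+5·τ ≈ 13.07107, π⊥ = 1+5·τ' ≈ -1.07107 ∈ [-1.2, -0.6) ⇒ IN Λ
candidate 6: (m,n)=(16,-15) → π∥ = 16-15·τ ≈ -20.21320, π⊥ = 16-15·τ' ≈ 22.21320 ∉ [-1.2, -0.6) ⇒ out
candidate 7: (m,n)=(-14,13) → π∥ = -14+13·τ ≈ 17.38478, π⊥ = -14+13·τ' ≈ -19.38478 ∉ [-1.2, -0.6) ⇒ out
candidate 8: (m,n)=(-8,-16) → π∥ = -8-16·τ ≈ -46.62742, π⊥ = -8-16·τ' ≈ -1.37258 ∉ [-1.2, -0.6) ⇒ out

1, 4, 5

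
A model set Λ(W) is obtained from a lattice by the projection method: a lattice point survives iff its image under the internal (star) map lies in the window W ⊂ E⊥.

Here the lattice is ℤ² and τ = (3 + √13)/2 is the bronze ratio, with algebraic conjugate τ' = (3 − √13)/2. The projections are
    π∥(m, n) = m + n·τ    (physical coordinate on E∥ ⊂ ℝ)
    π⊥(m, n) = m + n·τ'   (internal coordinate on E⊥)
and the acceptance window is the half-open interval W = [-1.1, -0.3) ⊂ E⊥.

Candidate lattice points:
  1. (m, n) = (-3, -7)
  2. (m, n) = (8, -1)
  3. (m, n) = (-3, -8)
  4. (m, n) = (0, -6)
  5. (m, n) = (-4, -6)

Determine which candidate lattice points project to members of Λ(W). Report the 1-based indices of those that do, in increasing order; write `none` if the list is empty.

1, 3

Numerically τ ≈ 3.30278 and τ' = −1/τ ≈ -0.30278.
[1] lift (-3,-7): star map gives -0.88057; window check -1.1 ≤ -0.88057 < -0.3 is true → IN Λ
[2] lift (8,-1): star map gives 8.30278; window check -1.1 ≤ 8.30278 < -0.3 is false → out
[3] lift (-3,-8): star map gives -0.57779; window check -1.1 ≤ -0.57779 < -0.3 is true → IN Λ
[4] lift (0,-6): star map gives 1.81665; window check -1.1 ≤ 1.81665 < -0.3 is false → out
[5] lift (-4,-6): star map gives -2.18335; window check -1.1 ≤ -2.18335 < -0.3 is false → out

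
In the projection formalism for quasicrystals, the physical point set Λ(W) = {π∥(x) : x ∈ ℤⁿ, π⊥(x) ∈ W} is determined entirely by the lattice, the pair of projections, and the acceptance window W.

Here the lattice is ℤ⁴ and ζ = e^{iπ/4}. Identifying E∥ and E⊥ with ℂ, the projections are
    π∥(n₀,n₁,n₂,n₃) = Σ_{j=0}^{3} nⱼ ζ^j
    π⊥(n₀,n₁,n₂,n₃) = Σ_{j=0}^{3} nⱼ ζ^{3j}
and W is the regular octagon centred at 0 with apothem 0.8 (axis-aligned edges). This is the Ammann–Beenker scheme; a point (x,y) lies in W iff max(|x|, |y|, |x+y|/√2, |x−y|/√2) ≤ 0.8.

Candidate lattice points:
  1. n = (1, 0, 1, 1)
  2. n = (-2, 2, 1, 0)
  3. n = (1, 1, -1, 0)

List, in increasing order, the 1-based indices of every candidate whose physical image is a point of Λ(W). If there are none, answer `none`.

π⊥(n) = n₀ + n₁ζ³ + n₂ζ⁶ + n₃ζ⁹ where ζ = e^{iπ/4}.
#1 (1, 0, 1, 1): internal (1.7071, -0.2929); octagon support 1.7071 vs apothem 0.8 → ∉ W
#2 (-2, 2, 1, 0): internal (-3.4142, 0.4142); octagon support 3.4142 vs apothem 0.8 → ∉ W
#3 (1, 1, -1, 0): internal (0.2929, 1.7071); octagon support 1.7071 vs apothem 0.8 → ∉ W

none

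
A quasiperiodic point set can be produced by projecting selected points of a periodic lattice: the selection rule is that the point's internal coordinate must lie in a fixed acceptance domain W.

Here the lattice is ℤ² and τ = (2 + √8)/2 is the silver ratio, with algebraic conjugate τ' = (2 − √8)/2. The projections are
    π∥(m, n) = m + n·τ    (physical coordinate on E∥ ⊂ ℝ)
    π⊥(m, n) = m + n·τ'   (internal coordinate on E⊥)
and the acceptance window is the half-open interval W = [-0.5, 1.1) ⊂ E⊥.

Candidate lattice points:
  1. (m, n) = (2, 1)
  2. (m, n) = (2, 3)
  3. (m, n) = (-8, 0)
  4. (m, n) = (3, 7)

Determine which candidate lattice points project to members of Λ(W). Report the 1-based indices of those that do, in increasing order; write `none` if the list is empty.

2, 4

Compute τ' = (2−√8)/2 = -0.414214, so π⊥(m,n) = m -0.414214·n.
[1] lift (2,1): star map gives 1.585786; window check -0.5 ≤ 1.585786 < 1.1 is false → out
[2] lift (2,3): star map gives 0.757359; window check -0.5 ≤ 0.757359 < 1.1 is true → IN Λ
[3] lift (-8,0): star map gives -8.000000; window check -0.5 ≤ -8.000000 < 1.1 is false → out
[4] lift (3,7): star map gives 0.100505; window check -0.5 ≤ 0.100505 < 1.1 is true → IN Λ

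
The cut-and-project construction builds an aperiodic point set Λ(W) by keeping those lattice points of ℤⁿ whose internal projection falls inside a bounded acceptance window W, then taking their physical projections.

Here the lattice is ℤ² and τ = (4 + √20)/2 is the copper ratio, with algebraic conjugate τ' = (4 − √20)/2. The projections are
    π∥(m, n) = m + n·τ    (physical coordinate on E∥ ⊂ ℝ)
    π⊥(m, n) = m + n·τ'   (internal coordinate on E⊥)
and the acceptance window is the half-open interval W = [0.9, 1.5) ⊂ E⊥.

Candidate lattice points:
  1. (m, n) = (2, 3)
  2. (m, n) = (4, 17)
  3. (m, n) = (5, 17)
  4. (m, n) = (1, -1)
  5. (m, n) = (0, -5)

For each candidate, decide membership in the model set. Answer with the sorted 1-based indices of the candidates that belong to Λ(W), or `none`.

τ' = (4−√20)/2 ≈ -0.2361.
candidate 1: (m,n)=(2,3) → π∥ = 2+3·τ ≈ 14.7082, π⊥ = 2+3·τ' ≈ 1.2918 ∈ [0.9, 1.5) ⇒ IN Λ
candidate 2: (m,n)=(4,17) → π∥ = 4+17·τ ≈ 76.0132, π⊥ = 4+17·τ' ≈ -0.0132 ∉ [0.9, 1.5) ⇒ out
candidate 3: (m,n)=(5,17) → π∥ = 5+17·τ ≈ 77.0132, π⊥ = 5+17·τ' ≈ 0.9868 ∈ [0.9, 1.5) ⇒ IN Λ
candidate 4: (m,n)=(1,-1) → π∥ = 1-1·τ ≈ -3.2361, π⊥ = 1-1·τ' ≈ 1.2361 ∈ [0.9, 1.5) ⇒ IN Λ
candidate 5: (m,n)=(0,-5) → π∥ = 0-5·τ ≈ -21.1803, π⊥ = 0-5·τ' ≈ 1.1803 ∈ [0.9, 1.5) ⇒ IN Λ

1, 3, 4, 5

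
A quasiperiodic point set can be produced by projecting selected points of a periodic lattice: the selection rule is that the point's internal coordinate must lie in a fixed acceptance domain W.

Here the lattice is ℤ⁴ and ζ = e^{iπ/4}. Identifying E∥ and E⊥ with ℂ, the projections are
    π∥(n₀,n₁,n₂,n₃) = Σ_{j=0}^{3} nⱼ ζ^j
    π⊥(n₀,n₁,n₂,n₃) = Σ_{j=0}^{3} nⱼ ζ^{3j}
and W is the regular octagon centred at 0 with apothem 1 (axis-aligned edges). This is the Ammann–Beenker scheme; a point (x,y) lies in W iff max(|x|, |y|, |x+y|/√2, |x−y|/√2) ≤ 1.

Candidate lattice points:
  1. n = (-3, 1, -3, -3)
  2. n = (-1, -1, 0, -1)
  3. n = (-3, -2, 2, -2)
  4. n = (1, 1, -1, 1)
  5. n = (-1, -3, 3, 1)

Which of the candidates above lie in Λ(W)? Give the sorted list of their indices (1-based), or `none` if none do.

none

π⊥(n) = n₀ + n₁ζ³ + n₂ζ⁶ + n₃ζ⁹ where ζ = e^{iπ/4}.
#1 (-3, 1, -3, -3): internal (-5.828427, 1.585786); octagon support 5.828427 vs apothem 1 → ∉ W
#2 (-1, -1, 0, -1): internal (-1.000000, -1.414214); octagon support 1.707107 vs apothem 1 → ∉ W
#3 (-3, -2, 2, -2): internal (-3.000000, -4.828427); octagon support 5.535534 vs apothem 1 → ∉ W
#4 (1, 1, -1, 1): internal (1.000000, 2.414214); octagon support 2.414214 vs apothem 1 → ∉ W
#5 (-1, -3, 3, 1): internal (1.828427, -4.414214); octagon support 4.414214 vs apothem 1 → ∉ W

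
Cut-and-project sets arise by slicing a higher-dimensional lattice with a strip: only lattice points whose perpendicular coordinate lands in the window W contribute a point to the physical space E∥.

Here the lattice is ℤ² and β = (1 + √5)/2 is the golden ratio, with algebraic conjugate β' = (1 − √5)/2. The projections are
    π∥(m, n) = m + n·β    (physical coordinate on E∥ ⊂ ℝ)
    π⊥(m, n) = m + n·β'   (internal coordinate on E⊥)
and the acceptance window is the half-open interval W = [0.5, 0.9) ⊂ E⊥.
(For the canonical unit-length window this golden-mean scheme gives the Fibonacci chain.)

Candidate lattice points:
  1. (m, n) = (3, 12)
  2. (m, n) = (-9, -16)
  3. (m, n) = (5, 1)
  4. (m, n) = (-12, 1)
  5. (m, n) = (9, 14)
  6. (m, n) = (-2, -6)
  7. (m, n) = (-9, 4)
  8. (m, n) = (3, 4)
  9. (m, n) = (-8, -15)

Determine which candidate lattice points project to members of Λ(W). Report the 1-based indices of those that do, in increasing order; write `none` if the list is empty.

β' = (1−√5)/2 ≈ -0.61803.
candidate 1: (m,n)=(3,12) → π∥ = 3+12·β ≈ 22.41641, π⊥ = 3+12·β' ≈ -4.41641 ∉ [0.5, 0.9) ⇒ out
candidate 2: (m,n)=(-9,-16) → π∥ = -9-16·β ≈ -34.88854, π⊥ = -9-16·β' ≈ 0.88854 ∈ [0.5, 0.9) ⇒ IN Λ
candidate 3: (m,n)=(5,1) → π∥ = 5+1·β ≈ 6.61803, π⊥ = 5+1·β' ≈ 4.38197 ∉ [0.5, 0.9) ⇒ out
candidate 4: (m,n)=(-12,1) → π∥ = -12+1·β ≈ -10.38197, π⊥ = -12+1·β' ≈ -12.61803 ∉ [0.5, 0.9) ⇒ out
candidate 5: (m,n)=(9,14) → π∥ = 9+14·β ≈ 31.65248, π⊥ = 9+14·β' ≈ 0.34752 ∉ [0.5, 0.9) ⇒ out
candidate 6: (m,n)=(-2,-6) → π∥ = -2-6·β ≈ -11.70820, π⊥ = -2-6·β' ≈ 1.70820 ∉ [0.5, 0.9) ⇒ out
candidate 7: (m,n)=(-9,4) → π∥ = -9+4·β ≈ -2.52786, π⊥ = -9+4·β' ≈ -11.47214 ∉ [0.5, 0.9) ⇒ out
candidate 8: (m,n)=(3,4) → π∥ = 3+4·β ≈ 9.47214, π⊥ = 3+4·β' ≈ 0.52786 ∈ [0.5, 0.9) ⇒ IN Λ
candidate 9: (m,n)=(-8,-15) → π∥ = -8-15·β ≈ -32.27051, π⊥ = -8-15·β' ≈ 1.27051 ∉ [0.5, 0.9) ⇒ out

2, 8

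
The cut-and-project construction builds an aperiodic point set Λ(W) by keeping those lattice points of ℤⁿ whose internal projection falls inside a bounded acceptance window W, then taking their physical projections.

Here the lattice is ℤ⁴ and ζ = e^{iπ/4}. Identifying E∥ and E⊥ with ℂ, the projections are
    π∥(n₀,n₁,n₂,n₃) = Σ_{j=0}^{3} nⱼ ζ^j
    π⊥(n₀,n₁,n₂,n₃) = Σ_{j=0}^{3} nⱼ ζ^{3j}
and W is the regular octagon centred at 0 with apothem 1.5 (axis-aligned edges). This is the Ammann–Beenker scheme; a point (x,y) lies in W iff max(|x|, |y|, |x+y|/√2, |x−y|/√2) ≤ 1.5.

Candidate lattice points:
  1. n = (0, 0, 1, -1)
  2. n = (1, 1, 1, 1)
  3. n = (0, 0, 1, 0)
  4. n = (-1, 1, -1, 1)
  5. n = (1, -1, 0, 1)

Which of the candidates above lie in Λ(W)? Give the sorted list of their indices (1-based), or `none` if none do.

2, 3

π⊥(n) = n₀ + n₁ζ³ + n₂ζ⁶ + n₃ζ⁹ where ζ = e^{iπ/4}.
candidate 1: n = (0, 0, 1, -1) → π⊥ ≈ (-0.7071, -1.7071); max(|x|,|y|,|x±y|/√2) = 1.7071 > 1.5 ⇒ ∉ W
candidate 2: n = (1, 1, 1, 1) → π⊥ ≈ (+1.0000, +0.4142); max(|x|,|y|,|x±y|/√2) = 1.0000 ≤ 1.5 ⇒ ∈ W
candidate 3: n = (0, 0, 1, 0) → π⊥ ≈ (+0.0000, -1.0000); max(|x|,|y|,|x±y|/√2) = 1.0000 ≤ 1.5 ⇒ ∈ W
candidate 4: n = (-1, 1, -1, 1) → π⊥ ≈ (-1.0000, +2.4142); max(|x|,|y|,|x±y|/√2) = 2.4142 > 1.5 ⇒ ∉ W
candidate 5: n = (1, -1, 0, 1) → π⊥ ≈ (+2.4142, +0.0000); max(|x|,|y|,|x±y|/√2) = 2.4142 > 1.5 ⇒ ∉ W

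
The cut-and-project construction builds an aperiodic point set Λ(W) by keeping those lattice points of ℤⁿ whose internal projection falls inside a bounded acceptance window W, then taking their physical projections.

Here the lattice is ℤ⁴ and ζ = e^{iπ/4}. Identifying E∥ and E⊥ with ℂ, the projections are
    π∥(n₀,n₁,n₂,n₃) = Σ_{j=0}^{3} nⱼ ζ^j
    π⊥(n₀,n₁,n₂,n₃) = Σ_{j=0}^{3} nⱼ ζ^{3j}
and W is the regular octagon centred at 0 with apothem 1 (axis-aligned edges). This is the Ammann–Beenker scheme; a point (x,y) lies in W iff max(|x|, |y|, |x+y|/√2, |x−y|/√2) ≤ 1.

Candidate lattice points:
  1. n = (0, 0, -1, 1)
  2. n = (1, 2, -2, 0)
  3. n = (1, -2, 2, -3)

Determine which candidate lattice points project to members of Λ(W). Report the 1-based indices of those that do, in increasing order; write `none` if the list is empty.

none

With ζ = e^{iπ/4} the internal vectors are ζ^0,ζ^3,ζ^6,ζ^9.
candidate 1: n = (0, 0, -1, 1) → π⊥ ≈ (+0.70711, +1.70711); max(|x|,|y|,|x±y|/√2) = 1.70711 > 1 ⇒ ∉ W
candidate 2: n = (1, 2, -2, 0) → π⊥ ≈ (-0.41421, +3.41421); max(|x|,|y|,|x±y|/√2) = 3.41421 > 1 ⇒ ∉ W
candidate 3: n = (1, -2, 2, -3) → π⊥ ≈ (+0.29289, -5.53553); max(|x|,|y|,|x±y|/√2) = 5.53553 > 1 ⇒ ∉ W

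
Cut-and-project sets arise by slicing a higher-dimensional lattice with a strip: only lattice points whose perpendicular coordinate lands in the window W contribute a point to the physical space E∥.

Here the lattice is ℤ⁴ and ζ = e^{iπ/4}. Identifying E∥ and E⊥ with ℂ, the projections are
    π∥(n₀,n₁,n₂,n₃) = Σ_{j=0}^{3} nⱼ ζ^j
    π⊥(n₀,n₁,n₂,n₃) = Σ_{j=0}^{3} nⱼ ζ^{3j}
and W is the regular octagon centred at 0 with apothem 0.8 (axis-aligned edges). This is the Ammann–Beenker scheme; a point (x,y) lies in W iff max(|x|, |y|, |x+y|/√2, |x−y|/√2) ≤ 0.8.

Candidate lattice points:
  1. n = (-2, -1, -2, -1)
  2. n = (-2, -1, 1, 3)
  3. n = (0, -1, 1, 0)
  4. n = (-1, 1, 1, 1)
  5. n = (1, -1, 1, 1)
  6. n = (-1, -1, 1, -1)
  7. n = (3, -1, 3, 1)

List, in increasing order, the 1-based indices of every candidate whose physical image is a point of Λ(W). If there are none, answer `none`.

none

π⊥(n) = n₀ + n₁ζ³ + n₂ζ⁶ + n₃ζ⁹ where ζ = e^{iπ/4}.
candidate 1: n = (-2, -1, -2, -1) → π⊥ ≈ (-2.000000, +0.585786); max(|x|,|y|,|x±y|/√2) = 2.000000 > 0.8 ⇒ ∉ W
candidate 2: n = (-2, -1, 1, 3) → π⊥ ≈ (+0.828427, +0.414214); max(|x|,|y|,|x±y|/√2) = 0.878680 > 0.8 ⇒ ∉ W
candidate 3: n = (0, -1, 1, 0) → π⊥ ≈ (+0.707107, -1.707107); max(|x|,|y|,|x±y|/√2) = 1.707107 > 0.8 ⇒ ∉ W
candidate 4: n = (-1, 1, 1, 1) → π⊥ ≈ (-1.000000, +0.414214); max(|x|,|y|,|x±y|/√2) = 1.000000 > 0.8 ⇒ ∉ W
candidate 5: n = (1, -1, 1, 1) → π⊥ ≈ (+2.414214, -1.000000); max(|x|,|y|,|x±y|/√2) = 2.414214 > 0.8 ⇒ ∉ W
candidate 6: n = (-1, -1, 1, -1) → π⊥ ≈ (-1.000000, -2.414214); max(|x|,|y|,|x±y|/√2) = 2.414214 > 0.8 ⇒ ∉ W
candidate 7: n = (3, -1, 3, 1) → π⊥ ≈ (+4.414214, -3.000000); max(|x|,|y|,|x±y|/√2) = 5.242641 > 0.8 ⇒ ∉ W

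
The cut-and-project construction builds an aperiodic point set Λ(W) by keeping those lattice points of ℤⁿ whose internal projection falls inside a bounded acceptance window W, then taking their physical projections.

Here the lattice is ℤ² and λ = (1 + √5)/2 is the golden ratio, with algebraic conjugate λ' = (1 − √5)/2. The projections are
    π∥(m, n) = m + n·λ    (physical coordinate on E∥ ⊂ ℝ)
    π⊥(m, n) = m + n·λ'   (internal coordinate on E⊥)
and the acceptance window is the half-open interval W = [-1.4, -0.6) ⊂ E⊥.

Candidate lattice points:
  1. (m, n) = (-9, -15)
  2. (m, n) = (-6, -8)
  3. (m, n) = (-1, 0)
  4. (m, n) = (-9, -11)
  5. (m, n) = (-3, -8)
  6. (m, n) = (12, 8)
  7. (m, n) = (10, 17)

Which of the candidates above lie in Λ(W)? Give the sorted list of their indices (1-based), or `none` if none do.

2, 3

Compute λ' = (1−√5)/2 = -0.6180, so π⊥(m,n) = m -0.6180·n.
[1] lift (-9,-15): star map gives 0.2705; window check -1.4 ≤ 0.2705 < -0.6 is false → out
[2] lift (-6,-8): star map gives -1.0557; window check -1.4 ≤ -1.0557 < -0.6 is true → IN Λ
[3] lift (-1,0): star map gives -1.0000; window check -1.4 ≤ -1.0000 < -0.6 is true → IN Λ
[4] lift (-9,-11): star map gives -2.2016; window check -1.4 ≤ -2.2016 < -0.6 is false → out
[5] lift (-3,-8): star map gives 1.9443; window check -1.4 ≤ 1.9443 < -0.6 is false → out
[6] lift (12,8): star map gives 7.0557; window check -1.4 ≤ 7.0557 < -0.6 is false → out
[7] lift (10,17): star map gives -0.5066; window check -1.4 ≤ -0.5066 < -0.6 is false → out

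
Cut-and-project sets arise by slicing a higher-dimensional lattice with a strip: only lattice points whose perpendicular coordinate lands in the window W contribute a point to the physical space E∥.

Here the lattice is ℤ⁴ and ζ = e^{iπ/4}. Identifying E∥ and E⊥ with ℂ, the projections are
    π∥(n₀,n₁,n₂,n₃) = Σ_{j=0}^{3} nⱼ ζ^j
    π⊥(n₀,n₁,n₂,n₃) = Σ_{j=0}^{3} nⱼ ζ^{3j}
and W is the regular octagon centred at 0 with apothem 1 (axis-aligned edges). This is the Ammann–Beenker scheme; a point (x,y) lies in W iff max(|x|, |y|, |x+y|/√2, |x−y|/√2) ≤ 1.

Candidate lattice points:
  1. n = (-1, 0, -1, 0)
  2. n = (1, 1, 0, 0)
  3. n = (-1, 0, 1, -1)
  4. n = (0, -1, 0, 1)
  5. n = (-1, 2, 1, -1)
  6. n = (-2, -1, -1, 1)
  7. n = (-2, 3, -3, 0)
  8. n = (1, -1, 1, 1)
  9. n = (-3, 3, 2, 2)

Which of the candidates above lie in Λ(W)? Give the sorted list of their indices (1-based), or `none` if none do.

With ζ = e^{iπ/4} the internal vectors are ζ^0,ζ^3,ζ^6,ζ^9.
#1 (-1, 0, -1, 0): internal (-1.000000, 1.000000); octagon support 1.414214 vs apothem 1 → ∉ W
#2 (1, 1, 0, 0): internal (0.292893, 0.707107); octagon support 0.707107 vs apothem 1 → ∈ W
#3 (-1, 0, 1, -1): internal (-1.707107, -1.707107); octagon support 2.414214 vs apothem 1 → ∉ W
#4 (0, -1, 0, 1): internal (1.414214, 0.000000); octagon support 1.414214 vs apothem 1 → ∉ W
#5 (-1, 2, 1, -1): internal (-3.121320, -0.292893); octagon support 3.121320 vs apothem 1 → ∉ W
#6 (-2, -1, -1, 1): internal (-0.585786, 1.000000); octagon support 1.121320 vs apothem 1 → ∉ W
#7 (-2, 3, -3, 0): internal (-4.121320, 5.121320); octagon support 6.535534 vs apothem 1 → ∉ W
#8 (1, -1, 1, 1): internal (2.414214, -1.000000); octagon support 2.414214 vs apothem 1 → ∉ W
#9 (-3, 3, 2, 2): internal (-3.707107, 1.535534); octagon support 3.707107 vs apothem 1 → ∉ W

2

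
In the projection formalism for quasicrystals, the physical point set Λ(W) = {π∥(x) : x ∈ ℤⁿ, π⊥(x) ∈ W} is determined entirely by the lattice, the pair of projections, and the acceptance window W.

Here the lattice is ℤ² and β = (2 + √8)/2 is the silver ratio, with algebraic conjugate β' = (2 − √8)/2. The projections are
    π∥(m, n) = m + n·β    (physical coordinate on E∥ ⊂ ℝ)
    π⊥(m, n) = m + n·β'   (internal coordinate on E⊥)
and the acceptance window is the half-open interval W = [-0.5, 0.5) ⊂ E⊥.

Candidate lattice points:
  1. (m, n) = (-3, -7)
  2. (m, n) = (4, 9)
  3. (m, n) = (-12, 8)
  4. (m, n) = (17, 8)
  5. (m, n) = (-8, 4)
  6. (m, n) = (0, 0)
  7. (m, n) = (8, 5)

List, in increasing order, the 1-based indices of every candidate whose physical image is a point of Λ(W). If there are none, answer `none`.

β' = (2−√8)/2 ≈ -0.41421.
#1 (-3,-7): internal coord -3 + (-7)·β' = -0.10051; -0.10051 ∈ [-0.5, 0.5) → IN Λ
#2 (4,9): internal coord 4 + (9)·β' = +0.27208; +0.27208 ∈ [-0.5, 0.5) → IN Λ
#3 (-12,8): internal coord -12 + (8)·β' = -15.31371; -15.31371 ∉ [-0.5, 0.5) → out
#4 (17,8): internal coord 17 + (8)·β' = +13.68629; +13.68629 ∉ [-0.5, 0.5) → out
#5 (-8,4): internal coord -8 + (4)·β' = -9.65685; -9.65685 ∉ [-0.5, 0.5) → out
#6 (0,0): internal coord 0 + (0)·β' = +0.00000; +0.00000 ∈ [-0.5, 0.5) → IN Λ
#7 (8,5): internal coord 8 + (5)·β' = +5.92893; +5.92893 ∉ [-0.5, 0.5) → out

1, 2, 6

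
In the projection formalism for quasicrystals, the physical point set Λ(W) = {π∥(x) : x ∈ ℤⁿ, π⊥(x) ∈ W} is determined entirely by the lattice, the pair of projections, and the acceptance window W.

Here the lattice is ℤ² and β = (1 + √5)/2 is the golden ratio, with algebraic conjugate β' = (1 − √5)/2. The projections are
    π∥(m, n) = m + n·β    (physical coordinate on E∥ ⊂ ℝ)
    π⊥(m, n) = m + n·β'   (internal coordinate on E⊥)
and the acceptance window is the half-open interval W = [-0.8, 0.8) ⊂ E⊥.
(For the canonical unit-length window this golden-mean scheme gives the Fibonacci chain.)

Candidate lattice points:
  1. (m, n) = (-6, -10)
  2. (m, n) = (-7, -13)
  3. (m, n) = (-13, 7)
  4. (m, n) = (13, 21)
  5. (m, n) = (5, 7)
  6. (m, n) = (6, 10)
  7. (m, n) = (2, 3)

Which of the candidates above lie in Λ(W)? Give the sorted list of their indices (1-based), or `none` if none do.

β' = (1−√5)/2 ≈ -0.618034.
candidate 1: (m,n)=(-6,-10) → π∥ = -6-10·β ≈ -22.180340, π⊥ = -6-10·β' ≈ 0.180340 ∈ [-0.8, 0.8) ⇒ IN Λ
candidate 2: (m,n)=(-7,-13) → π∥ = -7-13·β ≈ -28.034442, π⊥ = -7-13·β' ≈ 1.034442 ∉ [-0.8, 0.8) ⇒ out
candidate 3: (m,n)=(-13,7) → π∥ = -13+7·β ≈ -1.673762, π⊥ = -13+7·β' ≈ -17.326238 ∉ [-0.8, 0.8) ⇒ out
candidate 4: (m,n)=(13,21) → π∥ = 13+21·β ≈ 46.978714, π⊥ = 13+21·β' ≈ 0.021286 ∈ [-0.8, 0.8) ⇒ IN Λ
candidate 5: (m,n)=(5,7) → π∥ = 5+7·β ≈ 16.326238, π⊥ = 5+7·β' ≈ 0.673762 ∈ [-0.8, 0.8) ⇒ IN Λ
candidate 6: (m,n)=(6,10) → π∥ = 6+10·β ≈ 22.180340, π⊥ = 6+10·β' ≈ -0.180340 ∈ [-0.8, 0.8) ⇒ IN Λ
candidate 7: (m,n)=(2,3) → π∥ = 2+3·β ≈ 6.854102, π⊥ = 2+3·β' ≈ 0.145898 ∈ [-0.8, 0.8) ⇒ IN Λ

1, 4, 5, 6, 7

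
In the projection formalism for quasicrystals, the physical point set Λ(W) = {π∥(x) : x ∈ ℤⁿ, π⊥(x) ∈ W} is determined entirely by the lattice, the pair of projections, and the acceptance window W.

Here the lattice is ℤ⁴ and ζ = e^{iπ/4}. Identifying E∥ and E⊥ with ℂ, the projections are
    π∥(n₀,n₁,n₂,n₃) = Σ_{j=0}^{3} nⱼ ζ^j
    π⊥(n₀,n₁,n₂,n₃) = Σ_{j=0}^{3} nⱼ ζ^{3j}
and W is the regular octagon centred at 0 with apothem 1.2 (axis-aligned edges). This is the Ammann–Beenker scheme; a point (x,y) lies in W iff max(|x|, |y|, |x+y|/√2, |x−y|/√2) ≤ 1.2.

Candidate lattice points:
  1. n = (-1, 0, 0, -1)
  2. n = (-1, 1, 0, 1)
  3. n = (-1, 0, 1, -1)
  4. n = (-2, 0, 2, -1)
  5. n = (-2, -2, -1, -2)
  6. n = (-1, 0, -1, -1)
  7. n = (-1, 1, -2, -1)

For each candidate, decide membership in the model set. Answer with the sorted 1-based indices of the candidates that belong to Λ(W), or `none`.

none

With ζ = e^{iπ/4} the internal vectors are ζ^0,ζ^3,ζ^6,ζ^9.
#1 (-1, 0, 0, -1): internal (-1.707107, -0.707107); octagon support 1.707107 vs apothem 1.2 → ∉ W
#2 (-1, 1, 0, 1): internal (-1.000000, 1.414214); octagon support 1.707107 vs apothem 1.2 → ∉ W
#3 (-1, 0, 1, -1): internal (-1.707107, -1.707107); octagon support 2.414214 vs apothem 1.2 → ∉ W
#4 (-2, 0, 2, -1): internal (-2.707107, -2.707107); octagon support 3.828427 vs apothem 1.2 → ∉ W
#5 (-2, -2, -1, -2): internal (-2.000000, -1.828427); octagon support 2.707107 vs apothem 1.2 → ∉ W
#6 (-1, 0, -1, -1): internal (-1.707107, 0.292893); octagon support 1.707107 vs apothem 1.2 → ∉ W
#7 (-1, 1, -2, -1): internal (-2.414214, 2.000000); octagon support 3.121320 vs apothem 1.2 → ∉ W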